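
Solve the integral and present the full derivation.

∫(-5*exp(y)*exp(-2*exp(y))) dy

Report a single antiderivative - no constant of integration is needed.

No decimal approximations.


Step 1. Substitute u = exp(y), turning ∫(-5*exp(y)*exp(-2*exp(y))) dy into ∫(-5*exp(-2*u)) du: now ∫(-5*exp(-2*u)) du.
Step 2. Evaluate the standard form: now 5*exp(-2*u)/2.
Step 3. Substitute back u = exp(y): now 5*exp(-2*exp(y))/2.
Answer: 5*exp(-2*exp(y))/2.


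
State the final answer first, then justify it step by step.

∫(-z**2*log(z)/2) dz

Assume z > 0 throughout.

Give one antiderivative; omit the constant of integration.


The answer is -z**3*log(z)/6 + z**3/18.
Step 1. Integrate ∫(-z**2*log(z)/2) dz by parts with u = log(z), dv = (-z**2/2) dz, so v = -z**3/6 [assuming z > 0]: now -z**3*log(z)/6 + ∫(z**2/6) dz.
Step 2. Evaluate the standard form: now -z**3*log(z)/6 + z**3/18.
Answer: -z**3*log(z)/6 + z**3/18.


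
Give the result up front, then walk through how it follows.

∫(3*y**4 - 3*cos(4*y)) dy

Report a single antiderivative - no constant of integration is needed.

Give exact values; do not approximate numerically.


The answer is 3*y**5/5 - 3*sin(4*y)/4.
Step 1. Rewrite: now ∫(3*y**4) dy + ∫(-3*cos(4*y)) dy.
Step 2. Evaluate the standard form: now -3*sin(4*y)/4 + ∫(3*y**4) dy.
Step 3. Evaluate the standard form: now 3*y**5/5 - 3*sin(4*y)/4.
Answer: 3*y**5/5 - 3*sin(4*y)/4.


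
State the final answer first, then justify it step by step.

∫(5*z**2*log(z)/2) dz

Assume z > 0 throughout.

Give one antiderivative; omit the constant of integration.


The answer is 5*z**3*log(z)/6 - 5*z**3/18.
Step 1. Integrate ∫(5*z**2*log(z)/2) dz by parts with u = log(z), dv = (5*z**2/2) dz, so v = 5*z**3/6 [assuming z > 0]: now 5*z**3*log(z)/6 + ∫(-5*z**2/6) dz.
Step 2. Evaluate the standard form: now 5*z**3*log(z)/6 - 5*z**3/18.
Answer: 5*z**3*log(z)/6 - 5*z**3/18.


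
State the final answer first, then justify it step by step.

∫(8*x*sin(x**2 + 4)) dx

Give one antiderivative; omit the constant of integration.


The answer is -4*cos(x**2 + 4).
Step 1. Substitute u = x**2 + 4, turning ∫(8*x*sin(x**2 + 4)) dx into ∫(4*sin(u)) du: now ∫(4*sin(u)) du.
Step 2. Evaluate the standard form: now -4*cos(u).
Step 3. Substitute back u = x**2 + 4: now -4*cos(x**2 + 4).
Answer: -4*cos(x**2 + 4).


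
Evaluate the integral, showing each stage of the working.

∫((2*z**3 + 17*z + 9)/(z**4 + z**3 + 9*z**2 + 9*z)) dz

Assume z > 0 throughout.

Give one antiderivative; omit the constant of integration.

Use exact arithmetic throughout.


Step 1. Decompose ∫((2*z**3 + 17*z + 9)/(z**4 + z**3 + 9*z**2 + 9*z)) dz by partial fractions, (2*z**3 + 17*z + 9)/(z**4 + z**3 + 9*z**2 + 9*z) = -1/(z**2 + 9) + 1/(z + 1) + 1/z: now ∫(1/z) dz + ∫(1/(z + 1)) dz + ∫(-1/(z**2 + 9)) dz.
Step 2. Evaluate the standard form [assuming z > -1]: now log(z + 1) + ∫(1/z) dz + ∫(-1/(z**2 + 9)) dz.
Step 3. Evaluate the standard form [assuming z > 0]: now log(z) + log(z + 1) + ∫(-1/(z**2 + 9)) dz.
Step 4. Evaluate the standard form: now log(z) + log(z + 1) - atan(z/3)/3.
Answer: log(z) + log(z + 1) - atan(z/3)/3.


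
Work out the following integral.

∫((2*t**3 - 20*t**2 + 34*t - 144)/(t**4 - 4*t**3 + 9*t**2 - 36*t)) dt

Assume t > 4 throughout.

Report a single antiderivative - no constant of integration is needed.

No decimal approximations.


Answer: 4*log(t) - 2*log(t - 4) - 4*atan(t/3)/3.


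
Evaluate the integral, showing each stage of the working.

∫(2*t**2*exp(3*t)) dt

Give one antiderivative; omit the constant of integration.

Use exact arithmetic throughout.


Step 1. Integrate ∫(2*t**2*exp(3*t)) dt by parts with u = t**2, dv = (2*exp(3*t)) dt, so v = 2*exp(3*t)/3: now 2*t**2*exp(3*t)/3 + ∫(-4*t*exp(3*t)/3) dt.
Step 2. Integrate ∫(-4*t*exp(3*t)/3) dt by parts with u = t, dv = (-4*exp(3*t)/3) dt, so v = -4*exp(3*t)/9: now 2*t**2*exp(3*t)/3 - 4*t*exp(3*t)/9 + ∫(4*exp(3*t)/9) dt.
Step 3. Evaluate the standard form: now 2*t**2*exp(3*t)/3 - 4*t*exp(3*t)/9 + 4*exp(3*t)/27.
Answer: 2*t**2*exp(3*t)/3 - 4*t*exp(3*t)/9 + 4*exp(3*t)/27.


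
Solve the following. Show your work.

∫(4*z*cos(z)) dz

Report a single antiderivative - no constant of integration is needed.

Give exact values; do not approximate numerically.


Step 1. Integrate ∫(4*z*cos(z)) dz by parts with u = z, dv = (4*cos(z)) dz, so v = 4*sin(z): now 4*z*sin(z) + ∫(-4*sin(z)) dz.
Step 2. Evaluate the standard form: now 4*z*sin(z) + 4*cos(z).
Answer: 4*z*sin(z) + 4*cos(z).


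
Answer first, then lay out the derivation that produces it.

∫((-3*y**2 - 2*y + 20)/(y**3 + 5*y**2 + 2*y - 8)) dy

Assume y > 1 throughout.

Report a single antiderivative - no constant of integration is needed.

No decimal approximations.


The answer is log(y - 1) - 2*log(y + 2) - 2*log(y + 4).
Step 1. Decompose ∫((-3*y**2 - 2*y + 20)/(y**3 + 5*y**2 + 2*y - 8)) dy by partial fractions, (-3*y**2 - 2*y + 20)/(y**3 + 5*y**2 + 2*y - 8) = -2/(y + 4) - 2/(y + 2) + 1/(y - 1): now ∫(1/(y - 1)) dy + ∫(-2/(y + 2)) dy + ∫(-2/(y + 4)) dy.
Step 2. Evaluate the standard form [assuming y > -2]: now -2*log(y + 2) + ∫(1/(y - 1)) dy + ∫(-2/(y + 4)) dy.
Step 3. Evaluate the standard form [assuming y > -4]: now -2*log(y + 2) - 2*log(y + 4) + ∫(1/(y - 1)) dy.
Step 4. Evaluate the standard form [assuming y > 1]: now log(y - 1) - 2*log(y + 2) - 2*log(y + 4).
Answer: log(y - 1) - 2*log(y + 2) - 2*log(y + 4).


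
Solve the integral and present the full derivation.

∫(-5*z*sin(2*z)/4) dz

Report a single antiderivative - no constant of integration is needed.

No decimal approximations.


Step 1. Integrate ∫(-5*z*sin(2*z)/4) dz by parts with u = z, dv = (-5*sin(2*z)/4) dz, so v = 5*cos(2*z)/8: now 5*z*cos(2*z)/8 + ∫(-5*cos(2*z)/8) dz.
Step 2. Evaluate the standard form: now 5*z*cos(2*z)/8 - 5*sin(2*z)/16.
Answer: 5*z*cos(2*z)/8 - 5*sin(2*z)/16.


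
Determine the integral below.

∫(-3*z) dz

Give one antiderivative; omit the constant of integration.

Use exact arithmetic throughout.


Answer: -3*z**2/2.


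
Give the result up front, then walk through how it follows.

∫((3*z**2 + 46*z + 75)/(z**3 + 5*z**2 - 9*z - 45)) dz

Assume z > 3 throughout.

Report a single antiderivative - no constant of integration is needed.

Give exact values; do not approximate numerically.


The answer is 5*log(z - 3) + 3*log(z + 3) - 5*log(z + 5).
Step 1. Decompose ∫((3*z**2 + 46*z + 75)/(z**3 + 5*z**2 - 9*z - 45)) dz by partial fractions, (3*z**2 + 46*z + 75)/(z**3 + 5*z**2 - 9*z - 45) = -5/(z + 5) + 3/(z + 3) + 5/(z - 3): now ∫(5/(z - 3)) dz + ∫(3/(z + 3)) dz + ∫(-5/(z + 5)) dz.
Step 2. Evaluate the standard form [assuming z > -5]: now -5*log(z + 5) + ∫(5/(z - 3)) dz + ∫(3/(z + 3)) dz.
Step 3. Evaluate the standard form [assuming z > -3]: now 3*log(z + 3) - 5*log(z + 5) + ∫(5/(z - 3)) dz.
Step 4. Evaluate the standard form [assuming z > 3]: now 5*log(z - 3) + 3*log(z + 3) - 5*log(z + 5).
Answer: 5*log(z - 3) + 3*log(z + 3) - 5*log(z + 5).


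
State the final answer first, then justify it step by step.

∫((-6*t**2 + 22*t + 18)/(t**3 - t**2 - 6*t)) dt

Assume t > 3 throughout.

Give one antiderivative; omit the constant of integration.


The answer is -3*log(t) + 2*log(t - 3) - 5*log(t + 2).
Step 1. Decompose ∫((-6*t**2 + 22*t + 18)/(t**3 - t**2 - 6*t)) dt by partial fractions, (-6*t**2 + 22*t + 18)/(t**3 - t**2 - 6*t) = -5/(t + 2) + 2/(t - 3) - 3/t: now ∫(-3/t) dt + ∫(2/(t - 3)) dt + ∫(-5/(t + 2)) dt.
Step 2. Evaluate the standard form [assuming t > -2]: now -5*log(t + 2) + ∫(-3/t) dt + ∫(2/(t - 3)) dt.
Step 3. Evaluate the standard form [assuming t > 0]: now -3*log(t) - 5*log(t + 2) + ∫(2/(t - 3)) dt.
Step 4. Evaluate the standard form [assuming t > 3]: now -3*log(t) + 2*log(t - 3) - 5*log(t + 2).
Answer: -3*log(t) + 2*log(t - 3) - 5*log(t + 2).


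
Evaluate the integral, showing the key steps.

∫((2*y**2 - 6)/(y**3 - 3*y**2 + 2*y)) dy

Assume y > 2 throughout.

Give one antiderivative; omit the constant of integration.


Step 1. Decompose ∫((2*y**2 - 6)/(y**3 - 3*y**2 + 2*y)) dy by partial fractions, (2*y**2 - 6)/(y**3 - 3*y**2 + 2*y) = 4/(y - 1) + 1/(y - 2) - 3/y: now ∫(-3/y) dy + ∫(1/(y - 2)) dy + ∫(4/(y - 1)) dy.
Step 2. Evaluate the standard form [assuming y > 1]: now 4*log(y - 1) + ∫(-3/y) dy + ∫(1/(y - 2)) dy.
Step 3. Evaluate the standard form [assuming y > 0]: now -3*log(y) + 4*log(y - 1) + ∫(1/(y - 2)) dy.
Step 4. Evaluate the standard form [assuming y > 2]: now -3*log(y) + log(y - 2) + 4*log(y - 1).
Answer: -3*log(y) + log(y - 2) + 4*log(y - 1).


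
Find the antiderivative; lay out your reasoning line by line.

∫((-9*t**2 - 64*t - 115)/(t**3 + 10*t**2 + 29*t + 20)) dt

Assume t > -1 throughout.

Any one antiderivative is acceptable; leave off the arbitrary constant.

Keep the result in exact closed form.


Step 1. Decompose ∫((-9*t**2 - 64*t - 115)/(t**3 + 10*t**2 + 29*t + 20)) dt by partial fractions, (-9*t**2 - 64*t - 115)/(t**3 + 10*t**2 + 29*t + 20) = -5/(t + 5) + 1/(t + 4) - 5/(t + 1): now ∫(-5/(t + 1)) dt + ∫(1/(t + 4)) dt + ∫(-5/(t + 5)) dt.
Step 2. Evaluate the standard form [assuming t > -5]: now -5*log(t + 5) + ∫(-5/(t + 1)) dt + ∫(1/(t + 4)) dt.
Step 3. Evaluate the standard form [assuming t > -1]: now -5*log(t + 1) - 5*log(t + 5) + ∫(1/(t + 4)) dt.
Step 4. Evaluate the standard form [assuming t > -4]: now -5*log(t + 1) + log(t + 4) - 5*log(t + 5).
Answer: -5*log(t + 1) + log(t + 4) - 5*log(t + 5).


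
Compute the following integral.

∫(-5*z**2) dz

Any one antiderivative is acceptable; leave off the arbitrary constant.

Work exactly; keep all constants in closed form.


Answer: -5*z**3/3.


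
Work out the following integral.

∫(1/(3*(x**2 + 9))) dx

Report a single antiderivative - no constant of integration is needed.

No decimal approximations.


Answer: atan(x/3)/9.


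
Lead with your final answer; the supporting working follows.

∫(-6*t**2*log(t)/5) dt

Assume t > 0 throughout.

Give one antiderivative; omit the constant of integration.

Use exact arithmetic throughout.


The answer is -2*t**3*log(t)/5 + 2*t**3/15.
Step 1. Integrate ∫(-6*t**2*log(t)/5) dt by parts with u = log(t), dv = (-6*t**2/5) dt, so v = -2*t**3/5 [assuming t > 0]: now -2*t**3*log(t)/5 + ∫(2*t**2/5) dt.
Step 2. Evaluate the standard form: now -2*t**3*log(t)/5 + 2*t**3/15.
Answer: -2*t**3*log(t)/5 + 2*t**3/15.


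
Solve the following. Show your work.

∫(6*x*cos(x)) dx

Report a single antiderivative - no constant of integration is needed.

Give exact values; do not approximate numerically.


Step 1. Integrate ∫(6*x*cos(x)) dx by parts with u = x, dv = (6*cos(x)) dx, so v = 6*sin(x): now 6*x*sin(x) + ∫(-6*sin(x)) dx.
Step 2. Evaluate the standard form: now 6*x*sin(x) + 6*cos(x).
Answer: 6*x*sin(x) + 6*cos(x).


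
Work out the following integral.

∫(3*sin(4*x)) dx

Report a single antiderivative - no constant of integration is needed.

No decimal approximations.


Answer: -3*cos(4*x)/4.


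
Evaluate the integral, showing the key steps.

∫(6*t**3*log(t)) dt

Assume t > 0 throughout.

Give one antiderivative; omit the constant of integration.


Step 1. Integrate ∫(6*t**3*log(t)) dt by parts with u = log(t), dv = (6*t**3) dt, so v = 3*t**4/2 [assuming t > 0]: now 3*t**4*log(t)/2 + ∫(-3*t**3/2) dt.
Step 2. Evaluate the standard form: now 3*t**4*log(t)/2 - 3*t**4/8.
Answer: 3*t**4*log(t)/2 - 3*t**4/8.


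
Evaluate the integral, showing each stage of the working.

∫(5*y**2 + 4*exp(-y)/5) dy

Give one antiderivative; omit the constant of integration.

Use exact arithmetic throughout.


Step 1. Rewrite: now ∫(5*y**2) dy + ∫(4*exp(-y)/5) dy.
Step 2. Evaluate the standard form: now 5*y**3/3 + ∫(4*exp(-y)/5) dy.
Step 3. Evaluate the standard form: now 5*y**3/3 - 4*exp(-y)/5.
Answer: 5*y**3/3 - 4*exp(-y)/5.


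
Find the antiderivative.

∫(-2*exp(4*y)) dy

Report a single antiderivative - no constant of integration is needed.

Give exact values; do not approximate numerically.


Answer: -exp(4*y)/2.


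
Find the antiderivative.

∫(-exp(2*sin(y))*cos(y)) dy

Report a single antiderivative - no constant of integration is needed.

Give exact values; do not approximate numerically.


Answer: -exp(2*sin(y))/2.


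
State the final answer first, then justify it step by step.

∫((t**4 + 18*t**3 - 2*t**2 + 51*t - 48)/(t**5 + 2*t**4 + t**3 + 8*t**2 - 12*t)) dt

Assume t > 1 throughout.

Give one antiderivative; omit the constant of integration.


The answer is 4*log(t) + log(t - 1) - 4*log(t + 3) + 3*atan(t/2)/2.
Step 1. Decompose ∫((t**4 + 18*t**3 - 2*t**2 + 51*t - 48)/(t**5 + 2*t**4 + t**3 + 8*t**2 - 12*t)) dt by partial fractions, (t**4 + 18*t**3 - 2*t**2 + 51*t - 48)/(t**5 + 2*t**4 + t**3 + 8*t**2 - 12*t) = 3/(t**2 + 4) - 4/(t + 3) + 1/(t - 1) + 4/t: now ∫(4/t) dt + ∫(1/(t - 1)) dt + ∫(-4/(t + 3)) dt + ∫(3/(t**2 + 4)) dt.
Step 2. Evaluate the standard form [assuming t > -3]: now -4*log(t + 3) + ∫(4/t) dt + ∫(1/(t - 1)) dt + ∫(3/(t**2 + 4)) dt.
Step 3. Evaluate the standard form [assuming t > 0]: now 4*log(t) - 4*log(t + 3) + ∫(1/(t - 1)) dt + ∫(3/(t**2 + 4)) dt.
Step 4. Evaluate the standard form [assuming t > 1]: now 4*log(t) + log(t - 1) - 4*log(t + 3) + ∫(3/(t**2 + 4)) dt.
Step 5. Evaluate the standard form: now 4*log(t) + log(t - 1) - 4*log(t + 3) + 3*atan(t/2)/2.
Answer: 4*log(t) + log(t - 1) - 4*log(t + 3) + 3*atan(t/2)/2.


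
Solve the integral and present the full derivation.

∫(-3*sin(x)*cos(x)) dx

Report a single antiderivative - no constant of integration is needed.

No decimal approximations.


Step 1. Substitute u = sin(x), turning ∫(-3*sin(x)*cos(x)) dx into ∫(-3*u) du: now ∫(-3*u) du.
Step 2. Evaluate the standard form: now -3*u**2/2.
Step 3. Substitute back u = sin(x): now -3*sin(x)**2/2.
Answer: -3*sin(x)**2/2.


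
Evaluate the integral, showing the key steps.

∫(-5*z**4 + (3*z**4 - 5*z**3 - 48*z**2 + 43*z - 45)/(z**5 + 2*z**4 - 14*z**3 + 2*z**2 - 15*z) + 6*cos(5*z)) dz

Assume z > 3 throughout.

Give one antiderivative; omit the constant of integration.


Step 1. Rewrite: now ∫(-5*z**4) dz + ∫((3*z**4 - 5*z**3 - 48*z**2 + 43*z - 45)/(z**5 + 2*z**4 - 14*z**3 + 2*z**2 - 15*z)) dz + ∫(6*cos(5*z)) dz.
Step 2. Decompose ∫((3*z**4 - 5*z**3 - 48*z**2 + 43*z - 45)/(z**5 + 2*z**4 - 14*z**3 + 2*z**2 - 15*z)) dz by partial fractions, (3*z**4 - 5*z**3 - 48*z**2 + 43*z - 45)/(z**5 + 2*z**4 - 14*z**3 + 2*z**2 - 15*z) = -3/(z**2 + 1) + 1/(z + 5) - 1/(z - 3) + 3/z: now ∫(3/z) dz + ∫(-5*z**4) dz + ∫(-1/(z - 3)) dz + ∫(1/(z + 5)) dz + ∫(-3/(z**2 + 1)) dz + ∫(6*cos(5*z)) dz.
Step 3. Evaluate the standard form [assuming z > 3]: now -log(z - 3) + ∫(3/z) dz + ∫(-5*z**4) dz + ∫(1/(z + 5)) dz + ∫(-3/(z**2 + 1)) dz + ∫(6*cos(5*z)) dz.
Step 4. Evaluate the standard form [assuming z > 0]: now 3*log(z) - log(z - 3) + ∫(-5*z**4) dz + ∫(1/(z + 5)) dz + ∫(-3/(z**2 + 1)) dz + ∫(6*cos(5*z)) dz.
Step 5. Evaluate the standard form [assuming z > -5]: now 3*log(z) - log(z - 3) + log(z + 5) + ∫(-5*z**4) dz + ∫(-3/(z**2 + 1)) dz + ∫(6*cos(5*z)) dz.
Step 6. Evaluate the standard form: now 3*log(z) - log(z - 3) + log(z + 5) - 3*atan(z) + ∫(-5*z**4) dz + ∫(6*cos(5*z)) dz.
Step 7. Evaluate the standard form: now -z**5 + 3*log(z) - log(z - 3) + log(z + 5) - 3*atan(z) + ∫(6*cos(5*z)) dz.
Step 8. Evaluate the standard form: now -z**5 + 3*log(z) - log(z - 3) + log(z + 5) + 6*sin(5*z)/5 - 3*atan(z).
Answer: -z**5 + 3*log(z) - log(z - 3) + log(z + 5) + 6*sin(5*z)/5 - 3*atan(z).


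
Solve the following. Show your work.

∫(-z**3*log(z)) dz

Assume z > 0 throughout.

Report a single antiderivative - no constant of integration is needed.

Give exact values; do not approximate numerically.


Step 1. Integrate ∫(-z**3*log(z)) dz by parts with u = log(z), dv = (-z**3) dz, so v = -z**4/4 [assuming z > 0]: now -z**4*log(z)/4 + ∫(z**3/4) dz.
Step 2. Evaluate the standard form: now -z**4*log(z)/4 + z**4/16.
Answer: -z**4*log(z)/4 + z**4/16.


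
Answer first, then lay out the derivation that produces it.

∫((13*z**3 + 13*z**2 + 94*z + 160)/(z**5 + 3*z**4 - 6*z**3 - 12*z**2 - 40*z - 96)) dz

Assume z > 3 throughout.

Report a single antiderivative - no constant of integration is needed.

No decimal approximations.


The answer is 2*log(z - 3) + log(z + 2) - 3*log(z + 4) - 3*atan(z/2)/2.
Step 1. Decompose ∫((13*z**3 + 13*z**2 + 94*z + 160)/(z**5 + 3*z**4 - 6*z**3 - 12*z**2 - 40*z - 96)) dz by partial fractions, (13*z**3 + 13*z**2 + 94*z + 160)/(z**5 + 3*z**4 - 6*z**3 - 12*z**2 - 40*z - 96) = -3/(z**2 + 4) - 3/(z + 4) + 1/(z + 2) + 2/(z - 3): now ∫(2/(z - 3)) dz + ∫(1/(z + 2)) dz + ∫(-3/(z + 4)) dz + ∫(-3/(z**2 + 4)) dz.
Step 2. Evaluate the standard form [assuming z > -4]: now -3*log(z + 4) + ∫(2/(z - 3)) dz + ∫(1/(z + 2)) dz + ∫(-3/(z**2 + 4)) dz.
Step 3. Evaluate the standard form [assuming z > -2]: now log(z + 2) - 3*log(z + 4) + ∫(2/(z - 3)) dz + ∫(-3/(z**2 + 4)) dz.
Step 4. Evaluate the standard form [assuming z > 3]: now 2*log(z - 3) + log(z + 2) - 3*log(z + 4) + ∫(-3/(z**2 + 4)) dz.
Step 5. Evaluate the standard form: now 2*log(z - 3) + log(z + 2) - 3*log(z + 4) - 3*atan(z/2)/2.
Answer: 2*log(z - 3) + log(z + 2) - 3*log(z + 4) - 3*atan(z/2)/2.


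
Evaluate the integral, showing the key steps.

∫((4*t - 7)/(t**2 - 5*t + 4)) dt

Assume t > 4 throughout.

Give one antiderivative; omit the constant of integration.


Step 1. Decompose ∫((4*t - 7)/(t**2 - 5*t + 4)) dt by partial fractions, (4*t - 7)/(t**2 - 5*t + 4) = 1/(t - 1) + 3/(t - 4): now ∫(3/(t - 4)) dt + ∫(1/(t - 1)) dt.
Step 2. Evaluate the standard form [assuming t > 1]: now log(t - 1) + ∫(3/(t - 4)) dt.
Step 3. Evaluate the standard form [assuming t > 4]: now 3*log(t - 4) + log(t - 1).
Answer: 3*log(t - 4) + log(t - 1).


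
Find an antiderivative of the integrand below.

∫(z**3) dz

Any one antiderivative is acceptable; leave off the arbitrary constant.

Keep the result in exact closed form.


Answer: z**4/4.


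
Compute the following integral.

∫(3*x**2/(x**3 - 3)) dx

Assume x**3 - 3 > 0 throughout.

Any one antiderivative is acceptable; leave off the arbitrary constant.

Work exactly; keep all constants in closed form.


Answer: log(x**3 - 3).


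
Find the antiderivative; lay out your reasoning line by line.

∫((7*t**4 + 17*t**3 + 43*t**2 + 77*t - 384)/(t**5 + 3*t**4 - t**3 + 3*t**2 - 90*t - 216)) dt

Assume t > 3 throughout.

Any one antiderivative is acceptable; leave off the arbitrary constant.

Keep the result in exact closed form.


Step 1. Decompose ∫((7*t**4 + 17*t**3 + 43*t**2 + 77*t - 384)/(t**5 + 3*t**4 - t**3 + 3*t**2 - 90*t - 216)) dt by partial fractions, (7*t**4 + 17*t**3 + 43*t**2 + 77*t - 384)/(t**5 + 3*t**4 - t**3 + 3*t**2 - 90*t - 216) = 4/(t**2 + 9) + 2/(t + 4) + 3/(t + 2) + 2/(t - 3): now ∫(2/(t - 3)) dt + ∫(3/(t + 2)) dt + ∫(2/(t + 4)) dt + ∫(4/(t**2 + 9)) dt.
Step 2. Evaluate the standard form [assuming t > 3]: now 2*log(t - 3) + ∫(3/(t + 2)) dt + ∫(2/(t + 4)) dt + ∫(4/(t**2 + 9)) dt.
Step 3. Evaluate the standard form [assuming t > -4]: now 2*log(t - 3) + 2*log(t + 4) + ∫(3/(t + 2)) dt + ∫(4/(t**2 + 9)) dt.
Step 4. Evaluate the standard form [assuming t > -2]: now 2*log(t - 3) + 3*log(t + 2) + 2*log(t + 4) + ∫(4/(t**2 + 9)) dt.
Step 5. Evaluate the standard form: now 2*log(t - 3) + 3*log(t + 2) + 2*log(t + 4) + 4*atan(t/3)/3.
Answer: 2*log(t - 3) + 3*log(t + 2) + 2*log(t + 4) + 4*atan(t/3)/3.


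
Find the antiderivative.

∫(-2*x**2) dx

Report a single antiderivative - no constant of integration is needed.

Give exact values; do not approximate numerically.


Answer: -2*x**3/3.


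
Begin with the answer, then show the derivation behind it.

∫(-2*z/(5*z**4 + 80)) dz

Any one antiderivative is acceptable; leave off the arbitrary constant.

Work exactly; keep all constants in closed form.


The answer is -atan(z**2/4)/20.
Step 1. Substitute u = z**2, turning ∫(-2*z/(5*z**4 + 80)) dz into ∫(-1/(5*(u**2 + 16))) du: now ∫(-1/(5*(u**2 + 16))) du.
Step 2. Evaluate the standard form: now -atan(u/4)/20.
Step 3. Substitute back u = z**2: now -atan(z**2/4)/20.
Answer: -atan(z**2/4)/20.


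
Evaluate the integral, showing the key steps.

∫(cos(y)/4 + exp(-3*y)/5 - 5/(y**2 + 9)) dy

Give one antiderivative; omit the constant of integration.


Step 1. Rewrite: now ∫(-5/(y**2 + 9)) dy + ∫(exp(-3*y)/5) dy + ∫(cos(y)/4) dy.
Step 2. Evaluate the standard form: now -5*atan(y/3)/3 + ∫(exp(-3*y)/5) dy + ∫(cos(y)/4) dy.
Step 3. Evaluate the standard form: now sin(y)/4 - 5*atan(y/3)/3 + ∫(exp(-3*y)/5) dy.
Step 4. Evaluate the standard form: now sin(y)/4 - 5*atan(y/3)/3 - exp(-3*y)/15.
Answer: sin(y)/4 - 5*atan(y/3)/3 - exp(-3*y)/15.


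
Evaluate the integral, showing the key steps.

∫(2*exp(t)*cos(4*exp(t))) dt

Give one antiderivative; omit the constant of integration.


Step 1. Substitute u = exp(t), turning ∫(2*exp(t)*cos(4*exp(t))) dt into ∫(2*cos(4*u)) du: now ∫(2*cos(4*u)) du.
Step 2. Evaluate the standard form: now sin(4*u)/2.
Step 3. Substitute back u = exp(t): now sin(4*exp(t))/2.
Answer: sin(4*exp(t))/2.


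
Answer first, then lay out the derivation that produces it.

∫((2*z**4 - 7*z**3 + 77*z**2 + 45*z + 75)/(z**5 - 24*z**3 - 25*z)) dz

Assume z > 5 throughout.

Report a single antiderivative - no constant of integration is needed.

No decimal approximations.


The answer is -3*log(z) + 2*log(z - 5) + 3*log(z + 5) - 2*atan(z).
Step 1. Decompose ∫((2*z**4 - 7*z**3 + 77*z**2 + 45*z + 75)/(z**5 - 24*z**3 - 25*z)) dz by partial fractions, (2*z**4 - 7*z**3 + 77*z**2 + 45*z + 75)/(z**5 - 24*z**3 - 25*z) = -2/(z**2 + 1) + 3/(z + 5) + 2/(z - 5) - 3/z: now ∫(-3/z) dz + ∫(2/(z - 5)) dz + ∫(3/(z + 5)) dz + ∫(-2/(z**2 + 1)) dz.
Step 2. Evaluate the standard form [assuming z > -5]: now 3*log(z + 5) + ∫(-3/z) dz + ∫(2/(z - 5)) dz + ∫(-2/(z**2 + 1)) dz.
Step 3. Evaluate the standard form [assuming z > 0]: now -3*log(z) + 3*log(z + 5) + ∫(2/(z - 5)) dz + ∫(-2/(z**2 + 1)) dz.
Step 4. Evaluate the standard form [assuming z > 5]: now -3*log(z) + 2*log(z - 5) + 3*log(z + 5) + ∫(-2/(z**2 + 1)) dz.
Step 5. Evaluate the standard form: now -3*log(z) + 2*log(z - 5) + 3*log(z + 5) - 2*atan(z).
Answer: -3*log(z) + 2*log(z - 5) + 3*log(z + 5) - 2*atan(z).


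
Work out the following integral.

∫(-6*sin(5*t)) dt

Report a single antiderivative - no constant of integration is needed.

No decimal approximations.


Answer: 6*cos(5*t)/5.


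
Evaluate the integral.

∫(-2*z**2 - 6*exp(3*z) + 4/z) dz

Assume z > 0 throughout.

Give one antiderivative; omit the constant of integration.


Answer: -2*z**3/3 - 2*exp(3*z) + 4*log(z).


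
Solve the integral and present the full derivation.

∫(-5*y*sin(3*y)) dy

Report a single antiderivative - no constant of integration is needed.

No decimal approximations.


Step 1. Integrate ∫(-5*y*sin(3*y)) dy by parts with u = y, dv = (-5*sin(3*y)) dy, so v = 5*cos(3*y)/3: now 5*y*cos(3*y)/3 + ∫(-5*cos(3*y)/3) dy.
Step 2. Evaluate the standard form: now 5*y*cos(3*y)/3 - 5*sin(3*y)/9.
Answer: 5*y*cos(3*y)/3 - 5*sin(3*y)/9.


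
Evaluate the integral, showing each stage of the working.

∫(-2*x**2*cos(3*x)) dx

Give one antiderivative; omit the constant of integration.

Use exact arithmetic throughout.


Step 1. Integrate ∫(-2*x**2*cos(3*x)) dx by parts with u = x**2, dv = (-2*cos(3*x)) dx, so v = -2*sin(3*x)/3: now -2*x**2*sin(3*x)/3 + ∫(4*x*sin(3*x)/3) dx.
Step 2. Integrate ∫(4*x*sin(3*x)/3) dx by parts with u = x, dv = (4*sin(3*x)/3) dx, so v = -4*cos(3*x)/9: now -2*x**2*sin(3*x)/3 - 4*x*cos(3*x)/9 + ∫(4*cos(3*x)/9) dx.
Step 3. Evaluate the standard form: now -2*x**2*sin(3*x)/3 - 4*x*cos(3*x)/9 + 4*sin(3*x)/27.
Answer: -2*x**2*sin(3*x)/3 - 4*x*cos(3*x)/9 + 4*sin(3*x)/27.


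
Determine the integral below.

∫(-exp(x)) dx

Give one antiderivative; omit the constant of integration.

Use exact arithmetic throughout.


Answer: -exp(x).


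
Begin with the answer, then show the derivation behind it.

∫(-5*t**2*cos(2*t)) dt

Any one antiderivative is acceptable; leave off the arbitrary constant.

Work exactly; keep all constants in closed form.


The answer is -5*t**2*sin(2*t)/2 - 5*t*cos(2*t)/2 + 5*sin(2*t)/4.
Step 1. Integrate ∫(-5*t**2*cos(2*t)) dt by parts with u = t**2, dv = (-5*cos(2*t)) dt, so v = -5*sin(2*t)/2: now -5*t**2*sin(2*t)/2 + ∫(5*t*sin(2*t)) dt.
Step 2. Integrate ∫(5*t*sin(2*t)) dt by parts with u = t, dv = (5*sin(2*t)) dt, so v = -5*cos(2*t)/2: now -5*t**2*sin(2*t)/2 - 5*t*cos(2*t)/2 + ∫(5*cos(2*t)/2) dt.
Step 3. Evaluate the standard form: now -5*t**2*sin(2*t)/2 - 5*t*cos(2*t)/2 + 5*sin(2*t)/4.
Answer: -5*t**2*sin(2*t)/2 - 5*t*cos(2*t)/2 + 5*sin(2*t)/4.


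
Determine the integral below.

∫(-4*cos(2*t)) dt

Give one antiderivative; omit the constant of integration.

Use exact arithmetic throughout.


Answer: -2*sin(2*t).


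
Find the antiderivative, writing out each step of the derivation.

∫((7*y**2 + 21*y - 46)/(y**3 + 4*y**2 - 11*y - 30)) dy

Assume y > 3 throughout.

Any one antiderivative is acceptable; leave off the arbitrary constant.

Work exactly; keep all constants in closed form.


Step 1. Decompose ∫((7*y**2 + 21*y - 46)/(y**3 + 4*y**2 - 11*y - 30)) dy by partial fractions, (7*y**2 + 21*y - 46)/(y**3 + 4*y**2 - 11*y - 30) = 1/(y + 5) + 4/(y + 2) + 2/(y - 3): now ∫(2/(y - 3)) dy + ∫(4/(y + 2)) dy + ∫(1/(y + 5)) dy.
Step 2. Evaluate the standard form [assuming y > -5]: now log(y + 5) + ∫(2/(y - 3)) dy + ∫(4/(y + 2)) dy.
Step 3. Evaluate the standard form [assuming y > -2]: now 4*log(y + 2) + log(y + 5) + ∫(2/(y - 3)) dy.
Step 4. Evaluate the standard form [assuming y > 3]: now 2*log(y - 3) + 4*log(y + 2) + log(y + 5).
Answer: 2*log(y - 3) + 4*log(y + 2) + log(y + 5).


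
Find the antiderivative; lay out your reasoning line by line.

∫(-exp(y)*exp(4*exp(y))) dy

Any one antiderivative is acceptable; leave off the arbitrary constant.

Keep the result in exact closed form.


Step 1. Substitute u = exp(y), turning ∫(-exp(y)*exp(4*exp(y))) dy into ∫(-exp(4*u)) du: now ∫(-exp(4*u)) du.
Step 2. Evaluate the standard form: now -exp(4*u)/4.
Step 3. Substitute back u = exp(y): now -exp(4*exp(y))/4.
Answer: -exp(4*exp(y))/4.


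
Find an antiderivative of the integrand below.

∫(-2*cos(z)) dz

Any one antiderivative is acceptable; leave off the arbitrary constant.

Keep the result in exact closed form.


Answer: -2*sin(z).


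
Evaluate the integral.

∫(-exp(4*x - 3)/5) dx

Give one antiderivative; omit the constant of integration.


Answer: -exp(4*x - 3)/20.


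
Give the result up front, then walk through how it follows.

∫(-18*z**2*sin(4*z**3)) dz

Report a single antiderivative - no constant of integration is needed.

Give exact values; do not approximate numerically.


The answer is 3*cos(4*z**3)/2.
Step 1. Substitute u = z**3, turning ∫(-18*z**2*sin(4*z**3)) dz into ∫(-6*sin(4*u)) du: now ∫(-6*sin(4*u)) du.
Step 2. Evaluate the standard form: now 3*cos(4*u)/2.
Step 3. Substitute back u = z**3: now 3*cos(4*z**3)/2.
Answer: 3*cos(4*z**3)/2.


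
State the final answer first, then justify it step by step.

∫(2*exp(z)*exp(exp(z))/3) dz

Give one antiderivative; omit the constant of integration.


The answer is 2*exp(exp(z))/3.
Step 1. Substitute u = exp(z), turning ∫(2*exp(z)*exp(exp(z))/3) dz into ∫(2*exp(u)/3) du: now ∫(2*exp(u)/3) du.
Step 2. Evaluate the standard form: now 2*exp(u)/3.
Step 3. Substitute back u = exp(z): now 2*exp(exp(z))/3.
Answer: 2*exp(exp(z))/3.


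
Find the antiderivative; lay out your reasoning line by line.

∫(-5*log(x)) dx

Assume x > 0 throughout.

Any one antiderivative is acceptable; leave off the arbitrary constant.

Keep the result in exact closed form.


Step 1. Integrate ∫(-5*log(x)) dx by parts with u = log(x), dv = (-5) dx, so v = -5*x [assuming x > 0]: now -5*x*log(x) + ∫(5) dx.
Step 2. Evaluate the standard form: now -5*x*log(x) + 5*x.
Answer: -5*x*log(x) + 5*x.


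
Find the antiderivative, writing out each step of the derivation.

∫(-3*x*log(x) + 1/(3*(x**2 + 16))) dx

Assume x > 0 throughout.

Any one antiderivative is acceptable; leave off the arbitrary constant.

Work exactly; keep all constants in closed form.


Step 1. Rewrite: now ∫(-3*x*log(x)) dx + ∫(1/(3*(x**2 + 16))) dx.
Step 2. Evaluate the standard form: now atan(x/4)/12 + ∫(-3*x*log(x)) dx.
Step 3. Integrate ∫(-3*x*log(x)) dx by parts with u = log(x), dv = (-3*x) dx, so v = -3*x**2/2 [assuming x > 0]: now -3*x**2*log(x)/2 + atan(x/4)/12 + ∫(3*x/2) dx.
Step 4. Evaluate the standard form: now -3*x**2*log(x)/2 + 3*x**2/4 + atan(x/4)/12.
Answer: -3*x**2*log(x)/2 + 3*x**2/4 + atan(x/4)/12.


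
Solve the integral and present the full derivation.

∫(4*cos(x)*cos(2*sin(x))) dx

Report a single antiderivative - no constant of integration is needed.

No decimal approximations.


Step 1. Substitute u = sin(x), turning ∫(4*cos(x)*cos(2*sin(x))) dx into ∫(4*cos(2*u)) du: now ∫(4*cos(2*u)) du.
Step 2. Evaluate the standard form: now 2*sin(2*u).
Step 3. Substitute back u = sin(x): now 2*sin(2*sin(x)).
Answer: 2*sin(2*sin(x)).


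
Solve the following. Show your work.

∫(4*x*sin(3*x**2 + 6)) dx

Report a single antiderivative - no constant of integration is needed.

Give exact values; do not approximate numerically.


Step 1. Substitute u = x**2 + 2, turning ∫(4*x*sin(3*x**2 + 6)) dx into ∫(2*sin(3*u)) du: now ∫(2*sin(3*u)) du.
Step 2. Evaluate the standard form: now -2*cos(3*u)/3.
Step 3. Substitute back u = x**2 + 2: now -2*cos(3*x**2 + 6)/3.
Answer: -2*cos(3*x**2 + 6)/3.


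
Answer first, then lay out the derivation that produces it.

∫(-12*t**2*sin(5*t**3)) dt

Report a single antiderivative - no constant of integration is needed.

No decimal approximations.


The answer is 4*cos(5*t**3)/5.
Step 1. Substitute u = t**3, turning ∫(-12*t**2*sin(5*t**3)) dt into ∫(-4*sin(5*u)) du: now ∫(-4*sin(5*u)) du.
Step 2. Evaluate the standard form: now 4*cos(5*u)/5.
Step 3. Substitute back u = t**3: now 4*cos(5*t**3)/5.
Answer: 4*cos(5*t**3)/5.


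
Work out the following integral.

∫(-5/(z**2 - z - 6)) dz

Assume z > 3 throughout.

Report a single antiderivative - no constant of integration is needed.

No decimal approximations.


Answer: -log(z - 3) + log(z + 2).


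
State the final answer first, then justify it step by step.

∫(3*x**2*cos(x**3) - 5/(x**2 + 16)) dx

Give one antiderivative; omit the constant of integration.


The answer is sin(x**3) - 5*atan(x/4)/4.
Step 1. Rewrite: now ∫(3*x**2*cos(x**3)) dx + ∫(-5/(x**2 + 16)) dx.
Step 2. Evaluate the standard form: now -5*atan(x/4)/4 + ∫(3*x**2*cos(x**3)) dx.
Step 3. Substitute u = x**3, turning ∫(3*x**2*cos(x**3)) dx into ∫(cos(u)) du: now -5*atan(x/4)/4 + ∫(cos(u)) du.
Step 4. Evaluate the standard form: now sin(u) - 5*atan(x/4)/4.
Step 5. Substitute back u = x**3: now sin(x**3) - 5*atan(x/4)/4.
Answer: sin(x**3) - 5*atan(x/4)/4.


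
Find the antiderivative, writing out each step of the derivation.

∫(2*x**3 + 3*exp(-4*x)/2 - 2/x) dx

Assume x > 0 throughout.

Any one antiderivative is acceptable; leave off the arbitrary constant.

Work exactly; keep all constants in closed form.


Step 1. Rewrite: now ∫(-2/x) dx + ∫(2*x**3) dx + ∫(3*exp(-4*x)/2) dx.
Step 2. Evaluate the standard form [assuming x > 0]: now -2*log(x) + ∫(2*x**3) dx + ∫(3*exp(-4*x)/2) dx.
Step 3. Evaluate the standard form: now x**4/2 - 2*log(x) + ∫(3*exp(-4*x)/2) dx.
Step 4. Evaluate the standard form: now x**4/2 - 2*log(x) - 3*exp(-4*x)/8.
Answer: x**4/2 - 2*log(x) - 3*exp(-4*x)/8.


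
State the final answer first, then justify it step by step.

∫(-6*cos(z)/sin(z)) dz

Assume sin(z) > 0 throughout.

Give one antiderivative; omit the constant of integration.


The answer is -6*log(sin(z)).
Step 1. Substitute u = sin(z), turning ∫(-6*cos(z)/sin(z)) dz into ∫(-6/u) du: now ∫(-6/u) du.
Step 2. Evaluate the standard form [assuming u > 0]: now -6*log(u).
Step 3. Substitute back u = sin(z): now -6*log(sin(z)).
Answer: -6*log(sin(z)).


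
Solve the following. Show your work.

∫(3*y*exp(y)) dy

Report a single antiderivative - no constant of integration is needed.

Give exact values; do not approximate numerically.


Step 1. Integrate ∫(3*y*exp(y)) dy by parts with u = y, dv = (3*exp(y)) dy, so v = 3*exp(y): now 3*y*exp(y) + ∫(-3*exp(y)) dy.
Step 2. Evaluate the standard form: now 3*y*exp(y) - 3*exp(y).
Answer: 3*y*exp(y) - 3*exp(y).


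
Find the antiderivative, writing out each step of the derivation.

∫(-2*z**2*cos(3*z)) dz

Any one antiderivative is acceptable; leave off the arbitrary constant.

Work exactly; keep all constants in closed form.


Step 1. Integrate ∫(-2*z**2*cos(3*z)) dz by parts with u = z**2, dv = (-2*cos(3*z)) dz, so v = -2*sin(3*z)/3: now -2*z**2*sin(3*z)/3 + ∫(4*z*sin(3*z)/3) dz.
Step 2. Integrate ∫(4*z*sin(3*z)/3) dz by parts with u = z, dv = (4*sin(3*z)/3) dz, so v = -4*cos(3*z)/9: now -2*z**2*sin(3*z)/3 - 4*z*cos(3*z)/9 + ∫(4*cos(3*z)/9) dz.
Step 3. Evaluate the standard form: now -2*z**2*sin(3*z)/3 - 4*z*cos(3*z)/9 + 4*sin(3*z)/27.
Answer: -2*z**2*sin(3*z)/3 - 4*z*cos(3*z)/9 + 4*sin(3*z)/27.


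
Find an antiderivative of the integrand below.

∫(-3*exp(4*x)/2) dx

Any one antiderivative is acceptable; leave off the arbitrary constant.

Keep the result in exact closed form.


Answer: -3*exp(4*x)/8.


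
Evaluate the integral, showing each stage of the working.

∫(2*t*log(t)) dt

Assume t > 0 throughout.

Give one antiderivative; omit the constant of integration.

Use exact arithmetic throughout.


Step 1. Integrate ∫(2*t*log(t)) dt by parts with u = log(t), dv = (2*t) dt, so v = t**2 [assuming t > 0]: now t**2*log(t) + ∫(-t) dt.
Step 2. Evaluate the standard form: now t**2*log(t) - t**2/2.
Answer: t**2*log(t) - t**2/2.


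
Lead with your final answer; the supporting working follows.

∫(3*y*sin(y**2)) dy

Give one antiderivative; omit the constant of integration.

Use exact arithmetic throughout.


The answer is -3*cos(y**2)/2.
Step 1. Substitute u = y**2, turning ∫(3*y*sin(y**2)) dy into ∫(3*sin(u)/2) du: now ∫(3*sin(u)/2) du.
Step 2. Evaluate the standard form: now -3*cos(u)/2.
Step 3. Substitute back u = y**2: now -3*cos(y**2)/2.
Answer: -3*cos(y**2)/2.


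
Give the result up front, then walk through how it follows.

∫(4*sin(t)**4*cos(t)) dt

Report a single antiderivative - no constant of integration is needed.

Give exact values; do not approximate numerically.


The answer is 4*sin(t)**5/5.
Step 1. Substitute u = sin(t), turning ∫(4*sin(t)**4*cos(t)) dt into ∫(4*u**4) du: now ∫(4*u**4) du.
Step 2. Evaluate the standard form: now 4*u**5/5.
Step 3. Substitute back u = sin(t): now 4*sin(t)**5/5.
Answer: 4*sin(t)**5/5.


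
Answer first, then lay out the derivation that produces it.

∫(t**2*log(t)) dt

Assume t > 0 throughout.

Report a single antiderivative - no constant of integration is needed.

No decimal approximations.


The answer is t**3*log(t)/3 - t**3/9.
Step 1. Integrate ∫(t**2*log(t)) dt by parts with u = log(t), dv = (t**2) dt, so v = t**3/3 [assuming t > 0]: now t**3*log(t)/3 + ∫(-t**2/3) dt.
Step 2. Evaluate the standard form: now t**3*log(t)/3 - t**3/9.
Answer: t**3*log(t)/3 - t**3/9.


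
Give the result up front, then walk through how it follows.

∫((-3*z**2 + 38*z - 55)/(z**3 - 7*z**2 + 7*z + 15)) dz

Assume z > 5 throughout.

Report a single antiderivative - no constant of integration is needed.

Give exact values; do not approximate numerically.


The answer is 5*log(z - 5) - 4*log(z - 3) - 4*log(z + 1).
Step 1. Decompose ∫((-3*z**2 + 38*z - 55)/(z**3 - 7*z**2 + 7*z + 15)) dz by partial fractions, (-3*z**2 + 38*z - 55)/(z**3 - 7*z**2 + 7*z + 15) = -4/(z + 1) - 4/(z - 3) + 5/(z - 5): now ∫(5/(z - 5)) dz + ∫(-4/(z - 3)) dz + ∫(-4/(z + 1)) dz.
Step 2. Evaluate the standard form [assuming z > 5]: now 5*log(z - 5) + ∫(-4/(z - 3)) dz + ∫(-4/(z + 1)) dz.
Step 3. Evaluate the standard form [assuming z > -1]: now 5*log(z - 5) - 4*log(z + 1) + ∫(-4/(z - 3)) dz.
Step 4. Evaluate the standard form [assuming z > 3]: now 5*log(z - 5) - 4*log(z - 3) - 4*log(z + 1).
Answer: 5*log(z - 5) - 4*log(z - 3) - 4*log(z + 1).


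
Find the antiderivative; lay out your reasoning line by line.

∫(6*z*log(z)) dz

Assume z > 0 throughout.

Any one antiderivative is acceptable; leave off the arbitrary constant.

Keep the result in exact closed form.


Step 1. Integrate ∫(6*z*log(z)) dz by parts with u = log(z), dv = (6*z) dz, so v = 3*z**2 [assuming z > 0]: now 3*z**2*log(z) + ∫(-3*z) dz.
Step 2. Evaluate the standard form: now 3*z**2*log(z) - 3*z**2/2.
Answer: 3*z**2*log(z) - 3*z**2/2.


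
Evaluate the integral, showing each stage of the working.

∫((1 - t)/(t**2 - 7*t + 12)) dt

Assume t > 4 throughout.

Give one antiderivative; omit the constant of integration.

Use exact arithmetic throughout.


Step 1. Decompose ∫((1 - t)/(t**2 - 7*t + 12)) dt by partial fractions, (1 - t)/(t**2 - 7*t + 12) = 2/(t - 3) - 3/(t - 4): now ∫(-3/(t - 4)) dt + ∫(2/(t - 3)) dt.
Step 2. Evaluate the standard form [assuming t > 3]: now 2*log(t - 3) + ∫(-3/(t - 4)) dt.
Step 3. Evaluate the standard form [assuming t > 4]: now -3*log(t - 4) + 2*log(t - 3).
Answer: -3*log(t - 4) + 2*log(t - 3).


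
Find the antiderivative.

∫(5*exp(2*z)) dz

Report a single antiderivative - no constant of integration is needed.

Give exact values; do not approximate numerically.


Answer: 5*exp(2*z)/2.


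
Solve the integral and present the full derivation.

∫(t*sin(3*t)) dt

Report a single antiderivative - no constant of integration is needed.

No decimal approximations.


Step 1. Integrate ∫(t*sin(3*t)) dt by parts with u = t, dv = (sin(3*t)) dt, so v = -cos(3*t)/3: now -t*cos(3*t)/3 + ∫(cos(3*t)/3) dt.
Step 2. Evaluate the standard form: now -t*cos(3*t)/3 + sin(3*t)/9.
Answer: -t*cos(3*t)/3 + sin(3*t)/9.


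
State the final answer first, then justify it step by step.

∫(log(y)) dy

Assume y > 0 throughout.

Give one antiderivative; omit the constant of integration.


The answer is y*log(y) - y.
Step 1. Integrate ∫(log(y)) dy by parts with u = log(y), dv = (1) dy, so v = y [assuming y > 0]: now y*log(y) + ∫(-1) dy.
Step 2. Evaluate the standard form: now y*log(y) - y.
Answer: y*log(y) - y.


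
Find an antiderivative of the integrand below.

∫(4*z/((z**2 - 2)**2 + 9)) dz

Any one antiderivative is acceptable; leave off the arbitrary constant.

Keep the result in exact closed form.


Answer: 2*atan(z**2/3 - 2/3)/3.


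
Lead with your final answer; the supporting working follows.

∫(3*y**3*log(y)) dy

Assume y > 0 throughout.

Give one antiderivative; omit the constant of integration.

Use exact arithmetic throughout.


The answer is 3*y**4*log(y)/4 - 3*y**4/16.
Step 1. Integrate ∫(3*y**3*log(y)) dy by parts with u = log(y), dv = (3*y**3) dy, so v = 3*y**4/4 [assuming y > 0]: now 3*y**4*log(y)/4 + ∫(-3*y**3/4) dy.
Step 2. Evaluate the standard form: now 3*y**4*log(y)/4 - 3*y**4/16.
Answer: 3*y**4*log(y)/4 - 3*y**4/16.


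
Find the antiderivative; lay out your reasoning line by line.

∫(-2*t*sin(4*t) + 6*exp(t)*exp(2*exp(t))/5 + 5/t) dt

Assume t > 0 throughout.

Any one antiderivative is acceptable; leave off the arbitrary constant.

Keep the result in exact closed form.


Step 1. Rewrite: now ∫(5/t) dt + ∫(-2*t*sin(4*t)) dt + ∫(6*exp(t)*exp(2*exp(t))/5) dt.
Step 2. Substitute u = exp(t), turning ∫(6*exp(t)*exp(2*exp(t))/5) dt into ∫(6*exp(2*u)/5) du: now ∫(5/t) dt + ∫(-2*t*sin(4*t)) dt + ∫(6*exp(2*u)/5) du.
Step 3. Evaluate the standard form: now 3*exp(2*u)/5 + ∫(5/t) dt + ∫(-2*t*sin(4*t)) dt.
Step 4. Substitute back u = exp(t): now 3*exp(2*exp(t))/5 + ∫(5/t) dt + ∫(-2*t*sin(4*t)) dt.
Step 5. Evaluate the standard form [assuming t > 0]: now 3*exp(2*exp(t))/5 + 5*log(t) + ∫(-2*t*sin(4*t)) dt.
Step 6. Integrate ∫(-2*t*sin(4*t)) dt by parts with u = t, dv = (-2*sin(4*t)) dt, so v = cos(4*t)/2: now t*cos(4*t)/2 + 3*exp(2*exp(t))/5 + 5*log(t) + ∫(-cos(4*t)/2) dt.
Step 7. Evaluate the standard form: now t*cos(4*t)/2 + 3*exp(2*exp(t))/5 + 5*log(t) - sin(4*t)/8.
Answer: t*cos(4*t)/2 + 3*exp(2*exp(t))/5 + 5*log(t) - sin(4*t)/8.
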